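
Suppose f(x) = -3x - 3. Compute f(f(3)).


f(3) = -12
f(-12) = 33

33


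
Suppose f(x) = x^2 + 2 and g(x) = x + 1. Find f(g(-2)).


g(-2) = -1
f(-1) = 1*(-1)^2 + 2 = 3

3


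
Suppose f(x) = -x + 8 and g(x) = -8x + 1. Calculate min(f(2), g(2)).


-15


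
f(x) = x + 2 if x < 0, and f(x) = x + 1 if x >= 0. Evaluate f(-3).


-3 satisfies x < 0
f(-3) = -1

-1


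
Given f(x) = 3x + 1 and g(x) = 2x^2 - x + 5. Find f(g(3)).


g(3) = 20
f(20) = 61

61


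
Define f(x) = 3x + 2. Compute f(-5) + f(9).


f(-5) = -13
f(9) = 29
Sum = 16

16


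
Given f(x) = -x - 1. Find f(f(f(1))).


f(1) = -2
f(-2) = 1
f(1) = -2

-2


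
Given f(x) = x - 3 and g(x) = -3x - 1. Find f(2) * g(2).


f(2) = -1
g(2) = -7
Product = 7

7


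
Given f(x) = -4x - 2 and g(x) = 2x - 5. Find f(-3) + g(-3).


-1


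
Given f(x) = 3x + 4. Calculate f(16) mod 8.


f(16) = 52
52 mod 8 = 4

4


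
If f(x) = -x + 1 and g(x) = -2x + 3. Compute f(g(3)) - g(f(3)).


f(g(3)) = 4
g(f(3)) = 7
Difference = -3

-3


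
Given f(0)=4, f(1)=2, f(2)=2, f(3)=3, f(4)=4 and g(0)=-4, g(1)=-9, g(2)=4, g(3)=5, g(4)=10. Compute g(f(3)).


f(3) = 3
g(3) = 5

5


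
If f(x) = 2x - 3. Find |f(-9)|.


21


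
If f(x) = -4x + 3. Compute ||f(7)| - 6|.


f(7) = -25
|-25| = 25
|25 - 6| = 19

19


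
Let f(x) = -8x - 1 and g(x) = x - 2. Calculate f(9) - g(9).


-80


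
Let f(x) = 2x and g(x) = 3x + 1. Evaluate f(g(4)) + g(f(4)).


f(g(4)) = 26
g(f(4)) = 25
Sum = 51

51


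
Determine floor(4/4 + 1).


4/4 = 1
1 + 1 = 2
floor(2) = 2

2


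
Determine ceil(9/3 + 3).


9/3 = 3
3 + 3 = 6
ceil(6) = 6

6


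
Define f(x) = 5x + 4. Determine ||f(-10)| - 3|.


f(-10) = -46
|-46| = 46
|46 - 3| = 43

43


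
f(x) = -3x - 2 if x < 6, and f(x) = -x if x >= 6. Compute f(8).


8 satisfies x >= 6
f(8) = -8

-8


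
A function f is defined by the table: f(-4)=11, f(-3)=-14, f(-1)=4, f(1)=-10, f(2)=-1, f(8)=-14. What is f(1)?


Reading from the table at x = 1

-10


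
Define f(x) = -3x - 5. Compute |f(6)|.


f(6) = -23
|-23| = 23

23


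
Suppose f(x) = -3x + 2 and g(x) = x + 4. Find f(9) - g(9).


f(9) = -25
g(9) = 13
Difference = -38

-38


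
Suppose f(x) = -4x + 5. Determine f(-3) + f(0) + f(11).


f(-3) = 17
f(0) = 5
f(11) = -39
Sum = -17

-17


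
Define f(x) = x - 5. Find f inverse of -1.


Solve x - 5 = -1
x = (-1 + 5) / 1 = 4

4


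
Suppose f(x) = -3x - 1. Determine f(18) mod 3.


f(18) = -55
-55 mod 3 = 2

2


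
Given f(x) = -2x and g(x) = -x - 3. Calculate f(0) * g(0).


f(0) = 0
g(0) = -3
Product = 0

0


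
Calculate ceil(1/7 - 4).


1/7 = 0.1429
0.1429 - 4 = -3.8571
ceil(-3.8571) = -3

-3


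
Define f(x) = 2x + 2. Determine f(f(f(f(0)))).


f(0) = 2
f(2) = 6
f(6) = 14
f(14) = 30

30


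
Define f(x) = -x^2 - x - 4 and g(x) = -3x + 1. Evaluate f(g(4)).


g(4) = -11
f(-11) = (-1)*(-11)^2 - 1*(-11) - 4 = -114

-114


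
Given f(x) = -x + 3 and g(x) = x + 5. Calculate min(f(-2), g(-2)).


f(-2) = 5
g(-2) = 3
min = 3

3


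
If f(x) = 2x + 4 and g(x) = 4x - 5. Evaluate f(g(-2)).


g(-2) = -13
f(-13) = -22

-22


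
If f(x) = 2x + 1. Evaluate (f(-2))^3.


f(-2) = -3
(-3)^3 = -27

-27


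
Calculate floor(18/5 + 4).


18/5 = 3.6
3.6 + 4 = 7.6
floor(7.6) = 7

7


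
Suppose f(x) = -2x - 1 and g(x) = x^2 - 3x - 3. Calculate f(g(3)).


g(3) = -3
f(-3) = 5

5


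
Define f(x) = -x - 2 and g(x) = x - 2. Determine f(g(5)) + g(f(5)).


f(g(5)) = -5
g(f(5)) = -9
Sum = -14

-14


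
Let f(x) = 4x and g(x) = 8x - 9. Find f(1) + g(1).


3


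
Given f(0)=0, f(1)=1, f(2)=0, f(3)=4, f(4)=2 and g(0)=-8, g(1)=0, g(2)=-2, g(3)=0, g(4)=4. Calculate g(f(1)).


f(1) = 1
g(1) = 0

0


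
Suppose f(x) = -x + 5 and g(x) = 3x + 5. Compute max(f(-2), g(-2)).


f(-2) = 7
g(-2) = -1
max = 7

7


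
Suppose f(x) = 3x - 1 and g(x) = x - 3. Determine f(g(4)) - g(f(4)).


f(g(4)) = 2
g(f(4)) = 8
Difference = -6

-6


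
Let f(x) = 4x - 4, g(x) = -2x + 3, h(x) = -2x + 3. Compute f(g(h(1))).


h(1) = 1
g(1) = 1
f(1) = 0

0


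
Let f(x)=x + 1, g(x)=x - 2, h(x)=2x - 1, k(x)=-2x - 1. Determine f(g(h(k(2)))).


k(2) = -5
h(-5) = -11
g(-11) = -13
f(-13) = -12

-12


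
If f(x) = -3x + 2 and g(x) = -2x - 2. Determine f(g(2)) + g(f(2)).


26


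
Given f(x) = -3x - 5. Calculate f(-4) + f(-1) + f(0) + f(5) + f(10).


f(-4) = 7
f(-1) = -2
f(0) = -5
f(5) = -20
f(10) = -35
Sum = -55

-55


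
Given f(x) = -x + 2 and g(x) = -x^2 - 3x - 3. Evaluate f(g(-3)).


g(-3) = -3
f(-3) = 5

5


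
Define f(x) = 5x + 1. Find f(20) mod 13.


f(20) = 101
101 mod 13 = 10

10


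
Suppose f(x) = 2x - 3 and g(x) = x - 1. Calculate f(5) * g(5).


f(5) = 7
g(5) = 4
Product = 28

28


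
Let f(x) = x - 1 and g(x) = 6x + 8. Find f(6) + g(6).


f(6) = 5
g(6) = 44
Sum = 49

49


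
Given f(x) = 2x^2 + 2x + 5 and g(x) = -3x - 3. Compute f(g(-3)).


89


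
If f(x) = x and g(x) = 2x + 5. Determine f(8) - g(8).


f(8) = 8
g(8) = 21
Difference = -13

-13


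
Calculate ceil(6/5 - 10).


6/5 = 1.2
1.2 - 10 = -8.8
ceil(-8.8) = -8

-8


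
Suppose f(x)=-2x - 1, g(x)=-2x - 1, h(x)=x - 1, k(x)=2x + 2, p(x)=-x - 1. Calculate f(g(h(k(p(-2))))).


p(-2) = 1
k(1) = 4
h(4) = 3
g(3) = -7
f(-7) = 13

13


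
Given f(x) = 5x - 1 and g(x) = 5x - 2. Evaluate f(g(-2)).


g(-2) = -12
f(-12) = -61

-61


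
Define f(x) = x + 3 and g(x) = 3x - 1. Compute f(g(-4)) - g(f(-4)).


f(g(-4)) = -10
g(f(-4)) = -4
Difference = -6

-6


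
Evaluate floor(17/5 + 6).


17/5 = 3.4
3.4 + 6 = 9.4
floor(9.4) = 9

9


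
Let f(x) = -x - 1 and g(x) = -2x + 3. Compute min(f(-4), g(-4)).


f(-4) = 3
g(-4) = 11
min = 3

3


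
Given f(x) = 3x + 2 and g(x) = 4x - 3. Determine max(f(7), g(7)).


f(7) = 23
g(7) = 25
max = 25

25


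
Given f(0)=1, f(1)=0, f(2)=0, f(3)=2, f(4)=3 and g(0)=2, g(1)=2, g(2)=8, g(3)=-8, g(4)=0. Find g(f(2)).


f(2) = 0
g(0) = 2

2


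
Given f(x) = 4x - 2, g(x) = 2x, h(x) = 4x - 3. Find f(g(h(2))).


h(2) = 5
g(5) = 10
f(10) = 38

38


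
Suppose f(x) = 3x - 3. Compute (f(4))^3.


f(4) = 9
(9)^3 = 729

729


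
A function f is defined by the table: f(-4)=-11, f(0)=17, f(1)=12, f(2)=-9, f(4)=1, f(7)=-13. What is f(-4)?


-11


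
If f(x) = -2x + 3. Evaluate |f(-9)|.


f(-9) = 21
|21| = 21

21


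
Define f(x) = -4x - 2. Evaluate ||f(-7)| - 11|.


15


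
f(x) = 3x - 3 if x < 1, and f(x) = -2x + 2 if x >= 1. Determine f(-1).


-1 satisfies x < 1
f(-1) = -6

-6


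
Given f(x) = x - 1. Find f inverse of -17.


Solve x - 1 = -17
x = (-17 + 1) / 1 = -16

-16


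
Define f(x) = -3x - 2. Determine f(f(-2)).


f(-2) = 4
f(4) = -14

-14


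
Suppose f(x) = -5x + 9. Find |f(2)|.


f(2) = -1
|-1| = 1

1


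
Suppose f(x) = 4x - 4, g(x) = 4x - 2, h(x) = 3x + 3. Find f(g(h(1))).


h(1) = 6
g(6) = 22
f(22) = 84

84


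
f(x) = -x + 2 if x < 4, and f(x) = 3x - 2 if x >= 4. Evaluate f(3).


3 satisfies x < 4
f(3) = -1

-1


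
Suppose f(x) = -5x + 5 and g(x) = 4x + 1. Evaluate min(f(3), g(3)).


f(3) = -10
g(3) = 13
min = -10

-10


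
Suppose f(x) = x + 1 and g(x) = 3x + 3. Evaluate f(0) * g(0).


f(0) = 1
g(0) = 3
Product = 3

3


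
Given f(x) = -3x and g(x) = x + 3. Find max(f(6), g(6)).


f(6) = -18
g(6) = 9
max = 9

9


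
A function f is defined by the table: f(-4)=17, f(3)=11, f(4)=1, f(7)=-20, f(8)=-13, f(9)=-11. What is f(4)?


Reading from the table at x = 4

1


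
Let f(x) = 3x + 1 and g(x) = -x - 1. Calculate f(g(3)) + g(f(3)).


f(g(3)) = -11
g(f(3)) = -11
Sum = -22

-22


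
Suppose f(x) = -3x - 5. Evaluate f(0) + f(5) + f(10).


f(0) = -5
f(5) = -20
f(10) = -35
Sum = -60

-60


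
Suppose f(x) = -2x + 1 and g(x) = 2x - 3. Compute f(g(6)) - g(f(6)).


f(g(6)) = -17
g(f(6)) = -25
Difference = 8

8


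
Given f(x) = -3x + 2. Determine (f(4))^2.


f(4) = -10
(-10)^2 = 100

100


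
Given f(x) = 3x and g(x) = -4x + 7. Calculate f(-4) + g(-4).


f(-4) = -12
g(-4) = 23
Sum = 11

11


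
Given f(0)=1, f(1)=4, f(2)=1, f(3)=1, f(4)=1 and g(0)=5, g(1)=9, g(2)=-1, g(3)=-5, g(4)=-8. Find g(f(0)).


f(0) = 1
g(1) = 9

9


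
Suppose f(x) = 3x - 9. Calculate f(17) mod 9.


f(17) = 42
42 mod 9 = 6

6


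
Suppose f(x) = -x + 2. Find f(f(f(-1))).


3


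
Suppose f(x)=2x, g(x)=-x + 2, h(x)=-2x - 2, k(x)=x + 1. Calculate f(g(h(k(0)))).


12


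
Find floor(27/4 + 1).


27/4 = 6.75
6.75 + 1 = 7.75
floor(7.75) = 7

7


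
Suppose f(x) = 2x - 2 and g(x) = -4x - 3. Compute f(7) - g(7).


f(7) = 12
g(7) = -31
Difference = 43

43


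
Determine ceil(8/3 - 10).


8/3 = 2.6667
2.6667 - 10 = -7.3333
ceil(-7.3333) = -7

-7


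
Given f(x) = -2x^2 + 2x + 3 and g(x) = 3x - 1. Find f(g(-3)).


g(-3) = -10
f(-10) = (-2)*(-10)^2 + 2*(-10) + 3 = -217

-217


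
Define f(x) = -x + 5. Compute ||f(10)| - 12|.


f(10) = -5
|-5| = 5
|5 - 12| = 7

7


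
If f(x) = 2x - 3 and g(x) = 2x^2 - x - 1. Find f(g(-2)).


g(-2) = 9
f(9) = 15

15


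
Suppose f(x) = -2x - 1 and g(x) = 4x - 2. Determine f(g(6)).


g(6) = 22
f(22) = -45

-45


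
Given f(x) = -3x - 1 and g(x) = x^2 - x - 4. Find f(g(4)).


-25


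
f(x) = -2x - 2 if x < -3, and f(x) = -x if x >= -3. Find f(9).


-9


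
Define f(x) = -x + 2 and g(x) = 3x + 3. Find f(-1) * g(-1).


0


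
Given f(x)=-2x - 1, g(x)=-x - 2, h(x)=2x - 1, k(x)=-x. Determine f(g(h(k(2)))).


k(2) = -2
h(-2) = -5
g(-5) = 3
f(3) = -7

-7


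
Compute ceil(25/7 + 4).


25/7 = 3.5714
3.5714 + 4 = 7.5714
ceil(7.5714) = 8

8


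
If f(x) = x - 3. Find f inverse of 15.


Solve x - 3 = 15
x = (15 + 3) / 1 = 18

18


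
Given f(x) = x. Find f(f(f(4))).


4


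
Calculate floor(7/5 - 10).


7/5 = 1.4
1.4 - 10 = -8.6
floor(-8.6) = -9

-9


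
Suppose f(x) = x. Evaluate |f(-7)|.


f(-7) = -7
|-7| = 7

7


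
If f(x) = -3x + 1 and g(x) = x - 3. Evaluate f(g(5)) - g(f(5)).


f(g(5)) = -5
g(f(5)) = -17
Difference = 12

12


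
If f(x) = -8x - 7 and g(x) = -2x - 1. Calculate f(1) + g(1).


f(1) = -15
g(1) = -3
Sum = -18

-18


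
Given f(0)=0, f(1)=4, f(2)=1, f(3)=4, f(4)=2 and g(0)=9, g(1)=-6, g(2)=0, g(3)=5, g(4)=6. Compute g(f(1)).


f(1) = 4
g(4) = 6

6


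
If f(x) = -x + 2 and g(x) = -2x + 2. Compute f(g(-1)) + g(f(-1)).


f(g(-1)) = -2
g(f(-1)) = -4
Sum = -6

-6


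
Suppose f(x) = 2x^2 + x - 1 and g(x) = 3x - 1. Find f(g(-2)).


g(-2) = -7
f(-7) = 2*(-7)^2 + 1*(-7) - 1 = 90

90


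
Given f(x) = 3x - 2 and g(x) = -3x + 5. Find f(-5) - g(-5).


-37


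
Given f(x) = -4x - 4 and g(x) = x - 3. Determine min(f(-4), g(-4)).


f(-4) = 12
g(-4) = -7
min = -7

-7


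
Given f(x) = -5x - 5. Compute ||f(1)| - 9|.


f(1) = -10
|-10| = 10
|10 - 9| = 1

1


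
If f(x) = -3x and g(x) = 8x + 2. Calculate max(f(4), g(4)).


f(4) = -12
g(4) = 34
max = 34

34


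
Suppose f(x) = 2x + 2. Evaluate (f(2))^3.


f(2) = 6
(6)^3 = 216

216


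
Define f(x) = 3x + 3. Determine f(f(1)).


f(1) = 6
f(6) = 21

21


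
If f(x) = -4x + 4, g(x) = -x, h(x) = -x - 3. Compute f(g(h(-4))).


h(-4) = 1
g(1) = -1
f(-1) = 8

8


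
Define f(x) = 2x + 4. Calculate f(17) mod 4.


f(17) = 38
38 mod 4 = 2

2


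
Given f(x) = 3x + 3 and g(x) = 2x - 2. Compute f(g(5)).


g(5) = 8
f(8) = 27

27


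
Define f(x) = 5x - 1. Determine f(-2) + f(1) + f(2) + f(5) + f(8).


65


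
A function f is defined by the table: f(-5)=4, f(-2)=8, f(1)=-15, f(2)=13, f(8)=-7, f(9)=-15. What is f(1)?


Reading from the table at x = 1

-15


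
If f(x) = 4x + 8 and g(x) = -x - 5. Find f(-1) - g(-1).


f(-1) = 4
g(-1) = -4
Difference = 8

8


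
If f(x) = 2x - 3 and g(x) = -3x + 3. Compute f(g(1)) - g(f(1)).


f(g(1)) = -3
g(f(1)) = 6
Difference = -9

-9


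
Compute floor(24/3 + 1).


9


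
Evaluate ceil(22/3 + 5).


13


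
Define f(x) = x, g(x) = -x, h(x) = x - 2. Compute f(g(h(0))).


h(0) = -2
g(-2) = 2
f(2) = 2

2


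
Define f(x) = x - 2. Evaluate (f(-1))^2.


f(-1) = -3
(-3)^2 = 9

9


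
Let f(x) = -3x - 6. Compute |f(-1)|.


f(-1) = -3
|-3| = 3

3


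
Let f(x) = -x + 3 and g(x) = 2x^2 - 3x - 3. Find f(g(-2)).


g(-2) = 11
f(11) = -8

-8


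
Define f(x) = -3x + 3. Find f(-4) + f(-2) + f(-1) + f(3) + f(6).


f(-4) = 15
f(-2) = 9
f(-1) = 6
f(3) = -6
f(6) = -15
Sum = 9

9


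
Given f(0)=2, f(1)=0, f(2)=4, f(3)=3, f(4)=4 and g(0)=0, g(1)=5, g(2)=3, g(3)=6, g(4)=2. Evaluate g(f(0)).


3


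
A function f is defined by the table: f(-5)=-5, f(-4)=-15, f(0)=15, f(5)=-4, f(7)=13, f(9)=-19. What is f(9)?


Reading from the table at x = 9

-19


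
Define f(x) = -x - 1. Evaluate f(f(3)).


f(3) = -4
f(-4) = 3

3


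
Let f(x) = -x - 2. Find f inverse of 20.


Solve -x - 2 = 20
x = (20 + 2) / (-1) = -22

-22


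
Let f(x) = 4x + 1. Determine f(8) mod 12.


f(8) = 33
33 mod 12 = 9

9


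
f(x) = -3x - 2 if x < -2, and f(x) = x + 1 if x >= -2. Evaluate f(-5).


-5 satisfies x < -2
f(-5) = 13

13


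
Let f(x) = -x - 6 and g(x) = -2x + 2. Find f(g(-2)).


g(-2) = 6
f(6) = -12

-12


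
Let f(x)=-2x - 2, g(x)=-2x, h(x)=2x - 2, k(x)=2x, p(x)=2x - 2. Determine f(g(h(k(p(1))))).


p(1) = 0
k(0) = 0
h(0) = -2
g(-2) = 4
f(4) = -10

-10


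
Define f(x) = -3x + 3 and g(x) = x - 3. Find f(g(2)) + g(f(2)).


f(g(2)) = 6
g(f(2)) = -6
Sum = 0

0


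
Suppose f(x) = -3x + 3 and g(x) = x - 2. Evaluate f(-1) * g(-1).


f(-1) = 6
g(-1) = -3
Product = -18

-18


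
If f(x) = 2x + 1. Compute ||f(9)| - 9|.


10


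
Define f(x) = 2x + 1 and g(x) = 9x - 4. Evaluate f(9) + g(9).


96


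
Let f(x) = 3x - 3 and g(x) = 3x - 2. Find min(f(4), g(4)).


f(4) = 9
g(4) = 10
min = 9

9


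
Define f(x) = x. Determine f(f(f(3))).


f(3) = 3
f(3) = 3
f(3) = 3

3


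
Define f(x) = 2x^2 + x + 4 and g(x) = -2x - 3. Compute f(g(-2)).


g(-2) = 1
f(1) = 2*(1)^2 + 1*(1) + 4 = 7

7


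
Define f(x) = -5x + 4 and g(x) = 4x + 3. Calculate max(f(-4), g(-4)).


f(-4) = 24
g(-4) = -13
max = 24

24


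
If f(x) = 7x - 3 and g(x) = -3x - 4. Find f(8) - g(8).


f(8) = 53
g(8) = -28
Difference = 81

81


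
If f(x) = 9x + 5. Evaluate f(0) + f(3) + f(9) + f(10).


f(0) = 5
f(3) = 32
f(9) = 86
f(10) = 95
Sum = 218

218


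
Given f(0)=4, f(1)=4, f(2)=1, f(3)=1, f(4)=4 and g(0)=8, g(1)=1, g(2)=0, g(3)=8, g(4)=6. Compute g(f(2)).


f(2) = 1
g(1) = 1

1


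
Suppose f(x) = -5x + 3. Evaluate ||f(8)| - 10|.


f(8) = -37
|-37| = 37
|37 - 10| = 27

27


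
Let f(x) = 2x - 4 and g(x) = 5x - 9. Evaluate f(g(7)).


g(7) = 26
f(26) = 48

48


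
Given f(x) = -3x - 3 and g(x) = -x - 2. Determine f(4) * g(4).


90


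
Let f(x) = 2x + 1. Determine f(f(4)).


f(4) = 9
f(9) = 19

19


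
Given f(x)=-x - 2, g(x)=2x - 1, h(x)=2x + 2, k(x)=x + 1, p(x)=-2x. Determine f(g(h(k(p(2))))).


p(2) = -4
k(-4) = -3
h(-3) = -4
g(-4) = -9
f(-9) = 7

7


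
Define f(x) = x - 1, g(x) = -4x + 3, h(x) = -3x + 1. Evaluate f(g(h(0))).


h(0) = 1
g(1) = -1
f(-1) = -2

-2


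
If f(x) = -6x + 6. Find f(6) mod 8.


f(6) = -30
-30 mod 8 = 2

2


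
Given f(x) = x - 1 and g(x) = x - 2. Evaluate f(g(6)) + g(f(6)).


6


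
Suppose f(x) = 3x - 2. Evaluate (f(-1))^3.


-125


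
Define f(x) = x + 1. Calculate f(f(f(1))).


f(1) = 2
f(2) = 3
f(3) = 4

4


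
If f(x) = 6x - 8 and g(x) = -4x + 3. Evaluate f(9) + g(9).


f(9) = 46
g(9) = -33
Sum = 13

13


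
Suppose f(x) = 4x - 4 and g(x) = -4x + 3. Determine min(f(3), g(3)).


f(3) = 8
g(3) = -9
min = -9

-9


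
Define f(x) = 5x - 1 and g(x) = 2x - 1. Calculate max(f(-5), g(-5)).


-11


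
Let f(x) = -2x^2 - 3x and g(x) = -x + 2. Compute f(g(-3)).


g(-3) = 5
f(5) = (-2)*(5)^2 - 3*(5) = -65

-65


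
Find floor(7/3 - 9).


-7


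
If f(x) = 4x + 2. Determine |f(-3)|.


10


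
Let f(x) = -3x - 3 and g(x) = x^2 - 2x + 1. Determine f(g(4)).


-30


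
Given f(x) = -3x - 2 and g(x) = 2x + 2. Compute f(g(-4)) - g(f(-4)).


f(g(-4)) = 16
g(f(-4)) = 22
Difference = -6

-6


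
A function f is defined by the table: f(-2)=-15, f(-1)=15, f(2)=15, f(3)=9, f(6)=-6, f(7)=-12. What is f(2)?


15


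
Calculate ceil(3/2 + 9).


3/2 = 1.5
1.5 + 9 = 10.5
ceil(10.5) = 11

11


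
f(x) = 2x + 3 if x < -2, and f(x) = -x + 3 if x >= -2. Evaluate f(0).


3


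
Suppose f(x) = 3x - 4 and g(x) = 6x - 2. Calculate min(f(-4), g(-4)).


f(-4) = -16
g(-4) = -26
min = -26

-26


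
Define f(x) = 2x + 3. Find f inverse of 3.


0


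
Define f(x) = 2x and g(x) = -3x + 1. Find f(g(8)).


g(8) = -23
f(-23) = -46

-46


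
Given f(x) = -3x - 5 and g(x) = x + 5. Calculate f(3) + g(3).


-6


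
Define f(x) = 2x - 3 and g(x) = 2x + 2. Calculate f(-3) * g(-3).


f(-3) = -9
g(-3) = -4
Product = 36

36


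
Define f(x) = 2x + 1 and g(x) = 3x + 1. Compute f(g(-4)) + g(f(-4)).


f(g(-4)) = -21
g(f(-4)) = -20
Sum = -41

-41


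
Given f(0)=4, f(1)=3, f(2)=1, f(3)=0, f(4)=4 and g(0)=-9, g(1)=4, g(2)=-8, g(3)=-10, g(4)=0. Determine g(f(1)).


f(1) = 3
g(3) = -10

-10


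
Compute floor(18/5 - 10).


18/5 = 3.6
3.6 - 10 = -6.4
floor(-6.4) = -7

-7


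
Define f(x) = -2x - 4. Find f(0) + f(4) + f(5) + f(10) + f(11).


f(0) = -4
f(4) = -12
f(5) = -14
f(10) = -24
f(11) = -26
Sum = -80

-80


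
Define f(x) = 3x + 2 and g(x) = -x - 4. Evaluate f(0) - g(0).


f(0) = 2
g(0) = -4
Difference = 6

6


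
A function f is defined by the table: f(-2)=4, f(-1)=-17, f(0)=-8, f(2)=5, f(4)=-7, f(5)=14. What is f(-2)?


Reading from the table at x = -2

4


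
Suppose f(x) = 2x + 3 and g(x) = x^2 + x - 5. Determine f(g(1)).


-3


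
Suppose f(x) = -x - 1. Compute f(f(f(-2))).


f(-2) = 1
f(1) = -2
f(-2) = 1

1


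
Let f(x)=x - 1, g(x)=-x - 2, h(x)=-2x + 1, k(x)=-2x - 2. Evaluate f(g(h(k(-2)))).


k(-2) = 2
h(2) = -3
g(-3) = 1
f(1) = 0

0


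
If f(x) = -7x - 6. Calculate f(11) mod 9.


7


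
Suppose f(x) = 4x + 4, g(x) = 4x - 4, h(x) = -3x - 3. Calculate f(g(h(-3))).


h(-3) = 6
g(6) = 20
f(20) = 84

84


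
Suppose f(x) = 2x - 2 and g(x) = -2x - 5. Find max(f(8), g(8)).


f(8) = 14
g(8) = -21
max = 14

14


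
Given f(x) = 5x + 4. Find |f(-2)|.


f(-2) = -6
|-6| = 6

6


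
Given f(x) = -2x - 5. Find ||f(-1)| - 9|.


f(-1) = -3
|-3| = 3
|3 - 9| = 6

6


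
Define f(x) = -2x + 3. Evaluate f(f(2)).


5


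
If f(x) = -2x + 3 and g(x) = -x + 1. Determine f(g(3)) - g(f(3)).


f(g(3)) = 7
g(f(3)) = 4
Difference = 3

3


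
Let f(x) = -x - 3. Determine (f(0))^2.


f(0) = -3
(-3)^2 = 9

9


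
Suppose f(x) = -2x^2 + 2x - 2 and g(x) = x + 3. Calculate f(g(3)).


g(3) = 6
f(6) = (-2)*(6)^2 + 2*(6) - 2 = -62

-62


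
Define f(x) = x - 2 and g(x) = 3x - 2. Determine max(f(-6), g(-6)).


f(-6) = -8
g(-6) = -20
max = -8

-8


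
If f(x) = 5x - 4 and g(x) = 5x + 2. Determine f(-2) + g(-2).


f(-2) = -14
g(-2) = -8
Sum = -22

-22


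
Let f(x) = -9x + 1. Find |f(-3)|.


28


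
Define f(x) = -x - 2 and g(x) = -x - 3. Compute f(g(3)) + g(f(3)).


f(g(3)) = 4
g(f(3)) = 2
Sum = 6

6


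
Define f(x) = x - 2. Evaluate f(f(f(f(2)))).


f(2) = 0
f(0) = -2
f(-2) = -4
f(-4) = -6

-6


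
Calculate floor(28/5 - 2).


3


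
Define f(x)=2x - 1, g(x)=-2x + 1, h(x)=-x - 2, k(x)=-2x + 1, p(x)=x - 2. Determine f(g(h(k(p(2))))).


p(2) = 0
k(0) = 1
h(1) = -3
g(-3) = 7
f(7) = 13

13


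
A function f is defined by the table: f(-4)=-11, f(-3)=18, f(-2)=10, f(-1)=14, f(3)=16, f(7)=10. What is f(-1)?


Reading from the table at x = -1

14


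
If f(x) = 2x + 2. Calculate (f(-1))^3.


f(-1) = 0
(0)^3 = 0

0


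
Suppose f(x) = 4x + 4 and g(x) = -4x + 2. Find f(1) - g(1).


f(1) = 8
g(1) = -2
Difference = 10

10


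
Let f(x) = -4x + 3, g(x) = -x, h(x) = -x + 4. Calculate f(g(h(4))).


h(4) = 0
g(0) = 0
f(0) = 3

3


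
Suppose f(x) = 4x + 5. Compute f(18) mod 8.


f(18) = 77
77 mod 8 = 5

5


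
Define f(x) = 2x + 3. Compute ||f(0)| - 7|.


4


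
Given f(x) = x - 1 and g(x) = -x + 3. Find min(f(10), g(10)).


f(10) = 9
g(10) = -7
min = -7

-7


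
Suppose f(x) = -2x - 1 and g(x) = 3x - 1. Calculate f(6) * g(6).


f(6) = -13
g(6) = 17
Product = -221

-221


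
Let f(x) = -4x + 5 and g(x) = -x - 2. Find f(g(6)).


37


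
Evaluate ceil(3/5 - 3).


3/5 = 0.6
0.6 - 3 = -2.4
ceil(-2.4) = -2

-2


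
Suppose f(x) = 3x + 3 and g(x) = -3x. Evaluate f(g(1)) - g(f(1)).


f(g(1)) = -6
g(f(1)) = -18
Difference = 12

12


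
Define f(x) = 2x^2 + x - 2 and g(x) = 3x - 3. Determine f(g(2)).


g(2) = 3
f(3) = 2*(3)^2 + 1*(3) - 2 = 19

19


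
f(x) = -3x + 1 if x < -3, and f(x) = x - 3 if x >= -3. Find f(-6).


-6 satisfies x < -3
f(-6) = 19

19


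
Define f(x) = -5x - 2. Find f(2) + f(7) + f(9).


-96


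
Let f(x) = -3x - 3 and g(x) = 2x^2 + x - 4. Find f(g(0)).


g(0) = -4
f(-4) = 9

9


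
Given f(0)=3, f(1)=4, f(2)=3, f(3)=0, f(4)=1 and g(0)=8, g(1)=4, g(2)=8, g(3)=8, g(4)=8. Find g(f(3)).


f(3) = 0
g(0) = 8

8


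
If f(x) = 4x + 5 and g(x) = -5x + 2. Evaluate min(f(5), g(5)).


f(5) = 25
g(5) = -23
min = -23

-23


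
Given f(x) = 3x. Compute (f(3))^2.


f(3) = 9
(9)^2 = 81

81


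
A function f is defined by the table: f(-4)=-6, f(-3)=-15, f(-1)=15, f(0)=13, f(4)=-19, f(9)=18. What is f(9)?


Reading from the table at x = 9

18


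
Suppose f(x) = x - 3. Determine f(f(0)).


f(0) = -3
f(-3) = -6

-6


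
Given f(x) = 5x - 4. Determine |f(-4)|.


24


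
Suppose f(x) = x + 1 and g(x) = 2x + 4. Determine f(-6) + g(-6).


f(-6) = -5
g(-6) = -8
Sum = -13

-13


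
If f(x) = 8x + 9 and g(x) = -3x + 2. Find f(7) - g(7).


f(7) = 65
g(7) = -19
Difference = 84

84


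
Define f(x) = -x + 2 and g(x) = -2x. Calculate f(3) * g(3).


f(3) = -1
g(3) = -6
Product = 6

6


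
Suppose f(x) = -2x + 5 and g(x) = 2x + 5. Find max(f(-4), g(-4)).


13


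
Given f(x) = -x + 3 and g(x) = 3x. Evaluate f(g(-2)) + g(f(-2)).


f(g(-2)) = 9
g(f(-2)) = 15
Sum = 24

24


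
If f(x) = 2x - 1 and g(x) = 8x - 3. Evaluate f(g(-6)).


g(-6) = -51
f(-51) = -103

-103


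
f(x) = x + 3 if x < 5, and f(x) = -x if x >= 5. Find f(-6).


-6 satisfies x < 5
f(-6) = -3

-3


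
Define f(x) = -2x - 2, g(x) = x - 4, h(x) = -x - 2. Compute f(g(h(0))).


10


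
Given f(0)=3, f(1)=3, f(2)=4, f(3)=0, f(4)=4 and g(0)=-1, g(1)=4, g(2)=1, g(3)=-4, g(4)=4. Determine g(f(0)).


f(0) = 3
g(3) = -4

-4


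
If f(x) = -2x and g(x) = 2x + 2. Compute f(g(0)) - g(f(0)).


-6


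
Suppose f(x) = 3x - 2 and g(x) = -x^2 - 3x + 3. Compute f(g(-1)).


13


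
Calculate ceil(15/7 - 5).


15/7 = 2.1429
2.1429 - 5 = -2.8571
ceil(-2.8571) = -2

-2


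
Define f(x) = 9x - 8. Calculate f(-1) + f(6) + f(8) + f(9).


f(-1) = -17
f(6) = 46
f(8) = 64
f(9) = 73
Sum = 166

166


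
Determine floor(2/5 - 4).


-4


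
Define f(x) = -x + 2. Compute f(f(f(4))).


f(4) = -2
f(-2) = 4
f(4) = -2

-2


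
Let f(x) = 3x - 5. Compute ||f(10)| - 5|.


f(10) = 25
|25| = 25
|25 - 5| = 20

20


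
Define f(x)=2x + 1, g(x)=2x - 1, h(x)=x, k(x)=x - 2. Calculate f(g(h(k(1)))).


k(1) = -1
h(-1) = -1
g(-1) = -3
f(-3) = -5

-5


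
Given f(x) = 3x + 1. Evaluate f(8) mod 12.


f(8) = 25
25 mod 12 = 1

1


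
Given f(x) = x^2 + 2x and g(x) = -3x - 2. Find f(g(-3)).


g(-3) = 7
f(7) = 1*(7)^2 + 2*(7) = 63

63


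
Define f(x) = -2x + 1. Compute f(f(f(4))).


-29


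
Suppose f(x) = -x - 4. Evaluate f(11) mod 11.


f(11) = -15
-15 mod 11 = 7

7


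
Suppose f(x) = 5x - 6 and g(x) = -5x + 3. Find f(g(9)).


g(9) = -42
f(-42) = -216

-216


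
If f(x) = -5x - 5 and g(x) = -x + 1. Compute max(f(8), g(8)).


f(8) = -45
g(8) = -7
max = -7

-7


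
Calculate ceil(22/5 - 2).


22/5 = 4.4
4.4 - 2 = 2.4
ceil(2.4) = 3

3


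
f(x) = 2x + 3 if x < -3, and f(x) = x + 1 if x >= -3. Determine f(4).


4 satisfies x >= -3
f(4) = 5

5


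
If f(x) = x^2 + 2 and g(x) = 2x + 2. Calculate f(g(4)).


g(4) = 10
f(10) = 1*(10)^2 + 2 = 102

102


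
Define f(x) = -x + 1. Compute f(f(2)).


f(2) = -1
f(-1) = 2

2


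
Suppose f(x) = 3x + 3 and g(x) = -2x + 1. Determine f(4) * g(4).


f(4) = 15
g(4) = -7
Product = -105

-105


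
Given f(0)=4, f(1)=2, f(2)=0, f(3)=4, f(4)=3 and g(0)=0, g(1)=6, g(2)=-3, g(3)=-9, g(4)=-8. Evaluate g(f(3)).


-8


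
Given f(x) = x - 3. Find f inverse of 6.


Solve x - 3 = 6
x = (6 + 3) / 1 = 9

9


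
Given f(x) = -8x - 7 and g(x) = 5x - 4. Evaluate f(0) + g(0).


f(0) = -7
g(0) = -4
Sum = -11

-11


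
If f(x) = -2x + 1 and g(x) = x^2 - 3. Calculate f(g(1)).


g(1) = -2
f(-2) = 5

5


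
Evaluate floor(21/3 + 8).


21/3 = 7
7 + 8 = 15
floor(15) = 15

15


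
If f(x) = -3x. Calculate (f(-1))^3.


f(-1) = 3
(3)^3 = 27

27


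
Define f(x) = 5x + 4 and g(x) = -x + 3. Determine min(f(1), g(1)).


f(1) = 9
g(1) = 2
min = 2

2


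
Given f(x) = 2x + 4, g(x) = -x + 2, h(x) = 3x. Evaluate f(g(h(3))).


h(3) = 9
g(9) = -7
f(-7) = -10

-10


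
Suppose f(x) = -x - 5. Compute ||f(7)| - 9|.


f(7) = -12
|-12| = 12
|12 - 9| = 3

3


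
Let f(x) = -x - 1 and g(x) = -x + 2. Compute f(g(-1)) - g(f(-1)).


f(g(-1)) = -4
g(f(-1)) = 2
Difference = -6

-6


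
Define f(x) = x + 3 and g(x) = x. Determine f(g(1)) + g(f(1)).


f(g(1)) = 4
g(f(1)) = 4
Sum = 8

8


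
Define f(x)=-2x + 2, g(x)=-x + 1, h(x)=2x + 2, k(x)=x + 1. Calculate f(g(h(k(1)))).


k(1) = 2
h(2) = 6
g(6) = -5
f(-5) = 12

12


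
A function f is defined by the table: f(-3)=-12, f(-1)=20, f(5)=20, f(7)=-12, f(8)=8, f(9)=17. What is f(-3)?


-12


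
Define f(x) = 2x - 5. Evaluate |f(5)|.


f(5) = 5
|5| = 5

5


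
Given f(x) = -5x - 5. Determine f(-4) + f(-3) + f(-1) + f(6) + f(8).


f(-4) = 15
f(-3) = 10
f(-1) = 0
f(6) = -35
f(8) = -45
Sum = -55

-55


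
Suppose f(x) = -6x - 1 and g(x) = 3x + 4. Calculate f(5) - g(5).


f(5) = -31
g(5) = 19
Difference = -50

-50


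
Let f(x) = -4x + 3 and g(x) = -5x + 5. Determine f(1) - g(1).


f(1) = -1
g(1) = 0
Difference = -1

-1


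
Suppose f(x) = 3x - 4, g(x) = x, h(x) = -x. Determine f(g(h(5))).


h(5) = -5
g(-5) = -5
f(-5) = -19

-19


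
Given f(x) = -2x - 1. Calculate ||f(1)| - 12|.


f(1) = -3
|-3| = 3
|3 - 12| = 9

9


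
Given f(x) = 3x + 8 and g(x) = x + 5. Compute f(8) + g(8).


f(8) = 32
g(8) = 13
Sum = 45

45


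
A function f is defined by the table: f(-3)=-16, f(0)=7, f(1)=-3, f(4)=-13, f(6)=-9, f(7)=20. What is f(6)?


Reading from the table at x = 6

-9


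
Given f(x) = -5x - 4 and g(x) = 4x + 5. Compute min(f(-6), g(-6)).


f(-6) = 26
g(-6) = -19
min = -19

-19


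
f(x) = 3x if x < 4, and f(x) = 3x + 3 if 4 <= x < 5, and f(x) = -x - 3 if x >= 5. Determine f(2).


2 satisfies x < 4
f(2) = 6

6


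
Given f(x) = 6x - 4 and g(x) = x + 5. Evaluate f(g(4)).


50


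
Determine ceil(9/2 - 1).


4


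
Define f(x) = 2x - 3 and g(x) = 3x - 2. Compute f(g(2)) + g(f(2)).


6


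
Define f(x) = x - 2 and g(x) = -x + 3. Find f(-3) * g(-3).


f(-3) = -5
g(-3) = 6
Product = -30

-30


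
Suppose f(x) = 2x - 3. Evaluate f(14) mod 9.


f(14) = 25
25 mod 9 = 7

7


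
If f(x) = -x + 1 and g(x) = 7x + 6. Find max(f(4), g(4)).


f(4) = -3
g(4) = 34
max = 34

34


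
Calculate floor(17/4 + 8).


17/4 = 4.25
4.25 + 8 = 12.25
floor(12.25) = 12

12


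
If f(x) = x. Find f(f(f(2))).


f(2) = 2
f(2) = 2
f(2) = 2

2


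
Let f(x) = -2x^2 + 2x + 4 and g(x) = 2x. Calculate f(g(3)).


g(3) = 6
f(6) = (-2)*(6)^2 + 2*(6) + 4 = -56

-56


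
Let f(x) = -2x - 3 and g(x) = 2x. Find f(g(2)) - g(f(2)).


f(g(2)) = -11
g(f(2)) = -14
Difference = 3

3


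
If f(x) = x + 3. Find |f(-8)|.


5


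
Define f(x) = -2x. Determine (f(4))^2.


f(4) = -8
(-8)^2 = 64

64


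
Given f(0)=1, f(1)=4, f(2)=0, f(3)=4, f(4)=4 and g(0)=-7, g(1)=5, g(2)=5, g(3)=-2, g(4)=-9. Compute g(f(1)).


f(1) = 4
g(4) = -9

-9


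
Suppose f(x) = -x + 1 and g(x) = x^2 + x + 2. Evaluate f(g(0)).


g(0) = 2
f(2) = -1

-1


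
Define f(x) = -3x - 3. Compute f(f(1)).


f(1) = -6
f(-6) = 15

15


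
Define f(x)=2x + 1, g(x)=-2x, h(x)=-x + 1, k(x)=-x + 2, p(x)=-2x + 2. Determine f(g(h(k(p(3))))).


21


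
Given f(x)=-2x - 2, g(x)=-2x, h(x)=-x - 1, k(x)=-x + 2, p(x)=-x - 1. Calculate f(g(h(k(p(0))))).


p(0) = -1
k(-1) = 3
h(3) = -4
g(-4) = 8
f(8) = -18

-18


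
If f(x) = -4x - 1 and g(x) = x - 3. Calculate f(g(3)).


-1


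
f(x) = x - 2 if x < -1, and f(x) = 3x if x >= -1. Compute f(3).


9


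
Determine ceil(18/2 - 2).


18/2 = 9
9 - 2 = 7
ceil(7) = 7

7


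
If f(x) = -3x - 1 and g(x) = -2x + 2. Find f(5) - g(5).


f(5) = -16
g(5) = -8
Difference = -8

-8


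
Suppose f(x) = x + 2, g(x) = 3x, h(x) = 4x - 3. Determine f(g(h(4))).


h(4) = 13
g(13) = 39
f(39) = 41

41


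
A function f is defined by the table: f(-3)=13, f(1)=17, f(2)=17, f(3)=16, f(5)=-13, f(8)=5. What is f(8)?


5


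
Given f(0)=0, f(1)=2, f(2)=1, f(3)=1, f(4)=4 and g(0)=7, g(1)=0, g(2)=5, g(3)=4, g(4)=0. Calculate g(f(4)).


f(4) = 4
g(4) = 0

0


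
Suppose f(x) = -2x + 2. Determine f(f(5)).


f(5) = -8
f(-8) = 18

18


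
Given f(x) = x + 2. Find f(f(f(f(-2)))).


f(-2) = 0
f(0) = 2
f(2) = 4
f(4) = 6

6


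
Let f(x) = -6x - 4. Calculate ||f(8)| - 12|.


40


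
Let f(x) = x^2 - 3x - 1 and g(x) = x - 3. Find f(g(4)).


g(4) = 1
f(1) = 1*(1)^2 - 3*(1) - 1 = -3

-3


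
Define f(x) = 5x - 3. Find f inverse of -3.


Solve 5x - 3 = -3
x = (-3 + 3) / 5 = 0

0


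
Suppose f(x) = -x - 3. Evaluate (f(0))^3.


f(0) = -3
(-3)^3 = -27

-27


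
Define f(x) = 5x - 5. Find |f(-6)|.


35


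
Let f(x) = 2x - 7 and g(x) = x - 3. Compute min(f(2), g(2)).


f(2) = -3
g(2) = -1
min = -3

-3


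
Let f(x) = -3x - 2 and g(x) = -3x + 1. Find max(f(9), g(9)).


f(9) = -29
g(9) = -26
max = -26

-26


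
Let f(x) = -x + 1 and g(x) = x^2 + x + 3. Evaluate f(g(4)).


g(4) = 23
f(23) = -22

-22


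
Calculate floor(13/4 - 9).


13/4 = 3.25
3.25 - 9 = -5.75
floor(-5.75) = -6

-6


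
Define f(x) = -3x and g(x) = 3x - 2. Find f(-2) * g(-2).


-48


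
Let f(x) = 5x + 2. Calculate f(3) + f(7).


f(3) = 17
f(7) = 37
Sum = 54

54


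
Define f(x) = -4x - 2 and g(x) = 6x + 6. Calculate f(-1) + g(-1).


f(-1) = 2
g(-1) = 0
Sum = 2

2


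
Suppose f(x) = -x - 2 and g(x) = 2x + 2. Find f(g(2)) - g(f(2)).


f(g(2)) = -8
g(f(2)) = -6
Difference = -2

-2


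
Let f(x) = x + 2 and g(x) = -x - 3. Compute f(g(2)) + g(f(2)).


f(g(2)) = -3
g(f(2)) = -7
Sum = -10

-10


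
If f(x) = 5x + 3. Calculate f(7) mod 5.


f(7) = 38
38 mod 5 = 3

3


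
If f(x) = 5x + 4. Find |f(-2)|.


f(-2) = -6
|-6| = 6

6


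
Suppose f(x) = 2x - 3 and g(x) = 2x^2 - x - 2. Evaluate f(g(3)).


g(3) = 13
f(13) = 23

23


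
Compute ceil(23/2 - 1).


23/2 = 11.5
11.5 - 1 = 10.5
ceil(10.5) = 11

11


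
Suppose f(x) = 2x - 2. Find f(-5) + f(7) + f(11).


f(-5) = -12
f(7) = 12
f(11) = 20
Sum = 20

20


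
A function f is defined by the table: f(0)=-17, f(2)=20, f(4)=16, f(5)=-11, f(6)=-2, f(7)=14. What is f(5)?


-11


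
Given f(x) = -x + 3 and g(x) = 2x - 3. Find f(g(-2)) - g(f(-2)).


f(g(-2)) = 10
g(f(-2)) = 7
Difference = 3

3


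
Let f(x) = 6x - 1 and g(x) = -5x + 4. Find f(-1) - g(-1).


f(-1) = -7
g(-1) = 9
Difference = -16

-16


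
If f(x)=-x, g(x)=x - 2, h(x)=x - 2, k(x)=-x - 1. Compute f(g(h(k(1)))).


6


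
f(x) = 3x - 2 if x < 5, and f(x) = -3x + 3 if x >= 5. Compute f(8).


8 satisfies x >= 5
f(8) = -21

-21


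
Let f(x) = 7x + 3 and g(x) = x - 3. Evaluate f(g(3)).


g(3) = 0
f(0) = 3

3


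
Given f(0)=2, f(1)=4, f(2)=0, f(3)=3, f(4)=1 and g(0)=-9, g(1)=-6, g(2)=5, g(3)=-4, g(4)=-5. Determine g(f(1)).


-5


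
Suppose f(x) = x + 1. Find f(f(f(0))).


f(0) = 1
f(1) = 2
f(2) = 3

3


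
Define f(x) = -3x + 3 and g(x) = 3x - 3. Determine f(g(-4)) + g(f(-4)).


f(g(-4)) = 48
g(f(-4)) = 42
Sum = 90

90


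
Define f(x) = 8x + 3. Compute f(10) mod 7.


6


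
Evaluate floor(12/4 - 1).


12/4 = 3
3 - 1 = 2
floor(2) = 2

2


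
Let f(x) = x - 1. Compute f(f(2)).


f(2) = 1
f(1) = 0

0


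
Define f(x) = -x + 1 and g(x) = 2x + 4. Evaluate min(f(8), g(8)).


f(8) = -7
g(8) = 20
min = -7

-7


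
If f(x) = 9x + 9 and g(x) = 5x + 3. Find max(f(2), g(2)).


27


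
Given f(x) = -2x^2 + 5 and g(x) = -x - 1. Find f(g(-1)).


g(-1) = 0
f(0) = (-2)*(0)^2 + 5 = 5

5


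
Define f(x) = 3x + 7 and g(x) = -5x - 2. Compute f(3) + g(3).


-1


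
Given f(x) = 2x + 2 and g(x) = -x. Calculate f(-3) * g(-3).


f(-3) = -4
g(-3) = 3
Product = -12

-12


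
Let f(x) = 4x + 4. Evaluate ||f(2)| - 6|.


f(2) = 12
|12| = 12
|12 - 6| = 6

6


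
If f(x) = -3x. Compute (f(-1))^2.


f(-1) = 3
(3)^2 = 9

9


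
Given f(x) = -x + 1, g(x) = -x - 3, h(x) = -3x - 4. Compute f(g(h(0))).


h(0) = -4
g(-4) = 1
f(1) = 0

0


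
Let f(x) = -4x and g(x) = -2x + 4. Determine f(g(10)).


g(10) = -16
f(-16) = 64

64


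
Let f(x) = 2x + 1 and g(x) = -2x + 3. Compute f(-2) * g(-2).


f(-2) = -3
g(-2) = 7
Product = -21

-21


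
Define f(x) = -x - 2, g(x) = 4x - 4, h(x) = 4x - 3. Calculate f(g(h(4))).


h(4) = 13
g(13) = 48
f(48) = -50

-50


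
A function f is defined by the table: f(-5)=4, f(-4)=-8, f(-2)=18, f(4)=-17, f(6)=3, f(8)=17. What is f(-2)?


Reading from the table at x = -2

18


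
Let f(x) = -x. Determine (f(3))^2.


f(3) = -3
(-3)^2 = 9

9


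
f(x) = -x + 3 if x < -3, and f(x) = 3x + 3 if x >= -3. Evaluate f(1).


1 satisfies x >= -3
f(1) = 6

6


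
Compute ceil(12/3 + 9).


13


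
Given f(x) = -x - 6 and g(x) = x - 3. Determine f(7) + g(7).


f(7) = -13
g(7) = 4
Sum = -9

-9


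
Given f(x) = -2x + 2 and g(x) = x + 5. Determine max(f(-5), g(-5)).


f(-5) = 12
g(-5) = 0
max = 12

12


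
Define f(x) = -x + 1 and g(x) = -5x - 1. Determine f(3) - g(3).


f(3) = -2
g(3) = -16
Difference = 14

14


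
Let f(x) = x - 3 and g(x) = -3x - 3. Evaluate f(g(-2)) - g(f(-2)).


f(g(-2)) = 0
g(f(-2)) = 12
Difference = -12

-12


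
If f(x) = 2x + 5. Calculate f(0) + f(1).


12


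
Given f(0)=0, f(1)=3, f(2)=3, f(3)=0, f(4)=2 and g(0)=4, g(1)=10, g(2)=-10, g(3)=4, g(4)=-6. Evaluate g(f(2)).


f(2) = 3
g(3) = 4

4


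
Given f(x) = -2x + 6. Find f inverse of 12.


Solve -2x + 6 = 12
x = (12 - 6) / (-2) = -3

-3


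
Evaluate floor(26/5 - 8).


26/5 = 5.2
5.2 - 8 = -2.8
floor(-2.8) = -3

-3


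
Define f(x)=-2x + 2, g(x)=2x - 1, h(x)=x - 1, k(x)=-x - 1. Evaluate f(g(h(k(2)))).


k(2) = -3
h(-3) = -4
g(-4) = -9
f(-9) = 20

20


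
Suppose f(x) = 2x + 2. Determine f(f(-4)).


f(-4) = -6
f(-6) = -10

-10


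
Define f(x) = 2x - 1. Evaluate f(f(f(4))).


f(4) = 7
f(7) = 13
f(13) = 25

25


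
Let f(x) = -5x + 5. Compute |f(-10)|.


f(-10) = 55
|55| = 55

55


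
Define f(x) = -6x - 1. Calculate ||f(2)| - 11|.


f(2) = -13
|-13| = 13
|13 - 11| = 2

2


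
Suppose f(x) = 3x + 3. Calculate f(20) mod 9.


f(20) = 63
63 mod 9 = 0

0


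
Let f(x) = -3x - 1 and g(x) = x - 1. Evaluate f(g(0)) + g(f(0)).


0


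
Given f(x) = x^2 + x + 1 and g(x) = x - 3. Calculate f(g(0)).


g(0) = -3
f(-3) = 1*(-3)^2 + 1*(-3) + 1 = 7

7


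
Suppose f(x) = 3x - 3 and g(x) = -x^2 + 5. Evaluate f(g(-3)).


g(-3) = -4
f(-4) = -15

-15


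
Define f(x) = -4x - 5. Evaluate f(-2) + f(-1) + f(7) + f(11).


f(-2) = 3
f(-1) = -1
f(7) = -33
f(11) = -49
Sum = -80

-80


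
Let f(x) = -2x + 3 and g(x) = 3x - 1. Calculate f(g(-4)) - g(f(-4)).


f(g(-4)) = 29
g(f(-4)) = 32
Difference = -3

-3


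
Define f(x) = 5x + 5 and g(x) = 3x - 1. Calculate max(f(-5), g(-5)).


f(-5) = -20
g(-5) = -16
max = -16

-16


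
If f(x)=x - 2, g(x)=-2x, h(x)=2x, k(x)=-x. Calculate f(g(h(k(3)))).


k(3) = -3
h(-3) = -6
g(-6) = 12
f(12) = 10

10


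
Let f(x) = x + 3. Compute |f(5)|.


f(5) = 8
|8| = 8

8


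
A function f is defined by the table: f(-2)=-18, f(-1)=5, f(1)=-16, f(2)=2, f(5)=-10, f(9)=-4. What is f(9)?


-4


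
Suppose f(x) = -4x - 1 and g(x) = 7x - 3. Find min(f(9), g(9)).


f(9) = -37
g(9) = 60
min = -37

-37


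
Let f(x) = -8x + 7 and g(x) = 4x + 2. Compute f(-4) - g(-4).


53


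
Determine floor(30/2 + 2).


30/2 = 15
15 + 2 = 17
floor(17) = 17

17


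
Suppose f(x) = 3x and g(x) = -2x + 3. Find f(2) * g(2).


f(2) = 6
g(2) = -1
Product = -6

-6


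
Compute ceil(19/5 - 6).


19/5 = 3.8
3.8 - 6 = -2.2
ceil(-2.2) = -2

-2


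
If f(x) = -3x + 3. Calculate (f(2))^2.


9


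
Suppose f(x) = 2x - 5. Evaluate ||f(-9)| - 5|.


f(-9) = -23
|-23| = 23
|23 - 5| = 18

18


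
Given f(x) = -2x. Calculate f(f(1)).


f(1) = -2
f(-2) = 4

4


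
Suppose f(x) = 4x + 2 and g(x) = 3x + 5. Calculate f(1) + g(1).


14


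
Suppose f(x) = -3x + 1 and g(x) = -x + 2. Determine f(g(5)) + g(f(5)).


f(g(5)) = 10
g(f(5)) = 16
Sum = 26

26


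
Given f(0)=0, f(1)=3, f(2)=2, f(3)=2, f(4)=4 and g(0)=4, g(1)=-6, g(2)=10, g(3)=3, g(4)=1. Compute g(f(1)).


f(1) = 3
g(3) = 3

3


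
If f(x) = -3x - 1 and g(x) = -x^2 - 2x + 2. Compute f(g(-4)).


g(-4) = -6
f(-6) = 17

17


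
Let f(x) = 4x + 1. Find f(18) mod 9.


1


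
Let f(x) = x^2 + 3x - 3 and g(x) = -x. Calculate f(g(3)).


g(3) = -3
f(-3) = 1*(-3)^2 + 3*(-3) - 3 = -3

-3


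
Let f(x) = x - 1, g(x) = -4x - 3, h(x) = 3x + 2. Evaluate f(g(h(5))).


h(5) = 17
g(17) = -71
f(-71) = -72

-72


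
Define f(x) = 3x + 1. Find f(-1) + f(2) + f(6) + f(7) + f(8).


71


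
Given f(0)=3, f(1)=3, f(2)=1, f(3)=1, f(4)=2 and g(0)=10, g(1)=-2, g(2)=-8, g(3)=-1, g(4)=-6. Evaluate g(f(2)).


f(2) = 1
g(1) = -2

-2


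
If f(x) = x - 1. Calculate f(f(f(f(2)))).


-2


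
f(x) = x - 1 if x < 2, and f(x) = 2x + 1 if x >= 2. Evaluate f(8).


8 satisfies x >= 2
f(8) = 17

17
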